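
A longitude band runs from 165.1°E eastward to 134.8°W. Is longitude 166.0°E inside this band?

Band width going east from +165.1° to -134.8°: ((-134.8 − 165.1) mod 360) = 60.1°.
Offset of +166.0° east of the west edge: ((166.0 − 165.1) mod 360) = 0.9°.
0.9° ≤ 60.1° ⇒ inside.

Yes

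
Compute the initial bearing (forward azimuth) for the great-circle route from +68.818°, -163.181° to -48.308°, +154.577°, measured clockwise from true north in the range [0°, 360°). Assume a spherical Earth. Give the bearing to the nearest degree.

Δλ = 154.577 − -163.181 = 317.758°; wrapped into (−180°, 180°]: -42.242°.
θ = atan2( sin Δλ · cos φ₂ , cos φ₁ · sin φ₂ − sin φ₁ · cos φ₂ · cos Δλ )
  = atan2(-0.44714, -0.72895) = -148.475° → normalised to [0°, 360°): 211.525°.

212°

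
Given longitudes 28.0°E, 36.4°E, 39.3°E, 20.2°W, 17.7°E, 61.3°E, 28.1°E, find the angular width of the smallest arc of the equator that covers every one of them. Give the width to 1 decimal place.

Sort the longitudes: -20.2°, +17.7°, +28.0°, +28.1°, +36.4°, +39.3°, +61.3°.
Eastward gaps between consecutive values (wrapping around): 37.9°, 10.3°, 0.1°, 8.3°, 2.9°, 22.0°, 278.5°.
Largest gap = 278.5° ⇒ minimal covering band is its complement: 360° − 278.5° = 81.5°.
Band runs from -20.2° eastward to +61.3°.

81.5°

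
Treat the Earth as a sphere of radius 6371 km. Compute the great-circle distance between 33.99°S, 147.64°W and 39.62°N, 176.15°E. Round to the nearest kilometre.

Δλ = 176.15 − -147.64 = 323.79°; wrapped into (−180°, 180°]: -36.21°.
Δφ = 39.62 − -33.99 = 73.61°.
a = sin²(Δφ/2) + cos φ₁ · cos φ₂ · sin²(Δλ/2) = 0.420591.
c = 2·atan2(√a, √(1−a)) = 1.41130 rad → d = 6371·c ≈ 8991.41 km.

8991 km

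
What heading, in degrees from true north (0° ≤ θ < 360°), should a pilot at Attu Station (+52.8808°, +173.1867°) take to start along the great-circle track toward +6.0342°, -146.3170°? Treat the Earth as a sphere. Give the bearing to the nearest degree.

130°

Δλ = -146.3170 − 173.1867 = -319.5037°; wrapped into (−180°, 180°]: 40.4963°.
θ = atan2( sin Δλ · cos φ₂ , cos φ₁ · sin φ₂ − sin φ₁ · cos φ₂ · cos Δλ )
  = atan2(0.64580, -0.53957) = 129.879° → normalised to [0°, 360°): 129.879°.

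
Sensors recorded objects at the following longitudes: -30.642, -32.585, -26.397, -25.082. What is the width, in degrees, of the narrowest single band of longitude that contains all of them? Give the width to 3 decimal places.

7.503°

Sort the longitudes: -32.585°, -30.642°, -26.397°, -25.082°.
Eastward gaps between consecutive values (wrapping around): 1.943°, 4.245°, 1.315°, 352.497°.
Largest gap = 352.497° ⇒ minimal covering band is its complement: 360° − 352.497° = 7.503°.
Band runs from -32.585° eastward to -25.082°.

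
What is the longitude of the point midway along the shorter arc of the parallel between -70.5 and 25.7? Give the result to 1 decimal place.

Signed shortest Δλ from -70.5° to +25.7° is +96.2°.
Midpoint longitude = -70.5° + (+96.2°)/2 = -70.5° + 48.1° = -22.4°.

-22.4°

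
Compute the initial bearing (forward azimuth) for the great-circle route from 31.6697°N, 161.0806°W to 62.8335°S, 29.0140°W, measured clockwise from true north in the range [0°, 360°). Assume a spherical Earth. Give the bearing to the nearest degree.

Δλ = -29.0140 − -161.0806 = 132.0666°.
θ = atan2( sin Δλ · cos φ₂ , cos φ₁ · sin φ₂ − sin φ₁ · cos φ₂ · cos Δλ )
  = atan2(0.33895, -0.59659) = 150.397° → normalised to [0°, 360°): 150.397°.

150°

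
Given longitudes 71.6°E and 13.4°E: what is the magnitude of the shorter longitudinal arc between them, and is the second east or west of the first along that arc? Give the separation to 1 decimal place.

Raw difference: 13.4 − 71.6 = -58.2°.
Normalise into (−180°, 180°]: -58.2° stays -58.2°.
Negative ⇒ the second point lies to the west; separation 58.2°.

58.2° west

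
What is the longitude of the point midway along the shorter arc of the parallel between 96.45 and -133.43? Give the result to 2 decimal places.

+161.51°

Signed shortest Δλ from +96.45° to -133.43° is +130.12°.
Midpoint longitude = +96.45° + (+130.12°)/2 = +96.45° + 65.06° = +161.51°.
(The naïve average (+96.45 + -133.43)/2 = -18.49° is on the wrong side of the globe.)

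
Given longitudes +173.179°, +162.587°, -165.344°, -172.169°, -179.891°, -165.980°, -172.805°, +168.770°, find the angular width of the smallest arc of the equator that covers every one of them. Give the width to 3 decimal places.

Sort the longitudes: -179.891°, -172.805°, -172.169°, -165.980°, -165.344°, +162.587°, +168.770°, +173.179°.
Eastward gaps between consecutive values (wrapping around): 7.086°, 0.636°, 6.189°, 0.636°, 327.931°, 6.183°, 4.409°, 6.930°.
Largest gap = 327.931° ⇒ minimal covering band is its complement: 360° − 327.931° = 32.069°.
Band runs from +162.587° eastward to -165.344°, crossing the antimeridian.

32.069°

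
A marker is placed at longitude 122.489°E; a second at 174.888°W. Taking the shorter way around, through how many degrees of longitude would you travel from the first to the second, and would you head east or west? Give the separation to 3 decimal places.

Raw difference: -174.888 − 122.489 = -297.377°.
Normalise into (−180°, 180°]: -297.377° + 360° = 62.623°.
Positive ⇒ the second point lies to the east; separation 62.623°.

62.623° east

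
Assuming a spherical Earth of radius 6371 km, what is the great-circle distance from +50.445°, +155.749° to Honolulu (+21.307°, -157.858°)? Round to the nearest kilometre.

Δλ = -157.858 − 155.749 = -313.607°; wrapped into (−180°, 180°]: 46.393°.
Δφ = 21.307 − 50.445 = -29.138°.
a = sin²(Δφ/2) + cos φ₁ · cos φ₂ · sin²(Δλ/2) = 0.155322.
c = 2·atan2(√a, √(1−a)) = 0.81020 rad → d = 6371·c ≈ 5161.76 km.

5162 km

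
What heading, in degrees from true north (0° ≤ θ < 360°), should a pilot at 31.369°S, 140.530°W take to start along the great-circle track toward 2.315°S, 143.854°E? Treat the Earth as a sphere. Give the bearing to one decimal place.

Δλ = 143.854 − -140.530 = 284.384°; wrapped into (−180°, 180°]: -75.616°.
θ = atan2( sin Δλ · cos φ₂ , cos φ₁ · sin φ₂ − sin φ₁ · cos φ₂ · cos Δλ )
  = atan2(-0.96786, 0.09472) = -84.411° → normalised to [0°, 360°): 275.589°.

275.6°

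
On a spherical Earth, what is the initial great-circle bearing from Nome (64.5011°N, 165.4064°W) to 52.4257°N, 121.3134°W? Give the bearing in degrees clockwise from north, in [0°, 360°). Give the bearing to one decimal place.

Δλ = -121.3134 − -165.4064 = 44.0930°.
θ = atan2( sin Δλ · cos φ₂ , cos φ₁ · sin φ₂ − sin φ₁ · cos φ₂ · cos Δλ )
  = atan2(0.42431, -0.05410) = 97.267° → normalised to [0°, 360°): 97.267°.

97.3°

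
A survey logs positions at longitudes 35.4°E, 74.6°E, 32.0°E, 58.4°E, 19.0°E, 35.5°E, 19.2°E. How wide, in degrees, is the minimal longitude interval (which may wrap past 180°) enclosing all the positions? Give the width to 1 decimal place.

55.6°

Sort the longitudes: +19.0°, +19.2°, +32.0°, +35.4°, +35.5°, +58.4°, +74.6°.
Eastward gaps between consecutive values (wrapping around): 0.2°, 12.8°, 3.4°, 0.1°, 22.9°, 16.2°, 304.4°.
Largest gap = 304.4° ⇒ minimal covering band is its complement: 360° − 304.4° = 55.6°.
Band runs from +19.0° eastward to +74.6°.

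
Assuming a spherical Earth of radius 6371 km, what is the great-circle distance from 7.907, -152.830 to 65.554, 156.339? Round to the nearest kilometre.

Δλ = 156.339 − -152.830 = 309.169°; wrapped into (−180°, 180°]: -50.831°.
Δφ = 65.554 − 7.907 = 57.647°.
a = sin²(Δφ/2) + cos φ₁ · cos φ₂ · sin²(Δλ/2) = 0.307935.
c = 2·atan2(√a, √(1−a)) = 1.17653 rad → d = 6371·c ≈ 7495.68 km.

7496 km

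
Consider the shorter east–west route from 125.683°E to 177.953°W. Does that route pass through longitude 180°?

Yes

Naïve |-177.953 − 125.683| = 303.636° > 180°, so the shorter arc goes the other way round — across 180°.
Signed shortest Δλ = ((-177.953 − 125.683 + 180) mod 360) − 180 = 56.364°.
Going east by 56.364° from +125.683° passes through 180° before reaching -177.953°.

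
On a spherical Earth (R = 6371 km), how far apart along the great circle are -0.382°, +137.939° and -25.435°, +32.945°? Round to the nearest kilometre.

11491 km

Δλ = 32.945 − 137.939 = -104.994°.
Δφ = -25.435 − -0.382 = -25.053°.
a = sin²(Δφ/2) + cos φ₁ · cos φ₂ · sin²(Δλ/2) = 0.615386.
c = 2·atan2(√a, √(1−a)) = 1.80367 rad → d = 6371·c ≈ 11491.17 km.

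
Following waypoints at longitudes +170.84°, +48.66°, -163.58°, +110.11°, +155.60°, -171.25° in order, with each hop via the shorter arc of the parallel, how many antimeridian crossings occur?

3

Leg 1: +170.84° → +48.66°, shortest Δλ = -122.18° (west) — does not cross 180°.
Leg 2: +48.66° → -163.58°, shortest Δλ = 147.76° (east) — crosses 180°.
Leg 3: -163.58° → +110.11°, shortest Δλ = -86.31° (west) — crosses 180°.
Leg 4: +110.11° → +155.60°, shortest Δλ = 45.49° (east) — does not cross 180°.
Leg 5: +155.60° → -171.25°, shortest Δλ = 33.15° (east) — crosses 180°.
Total crossings: 3.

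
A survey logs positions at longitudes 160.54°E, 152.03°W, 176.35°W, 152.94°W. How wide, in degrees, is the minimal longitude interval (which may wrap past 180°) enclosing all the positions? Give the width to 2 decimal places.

Sort the longitudes: -176.35°, -152.94°, -152.03°, +160.54°.
Eastward gaps between consecutive values (wrapping around): 23.41°, 0.91°, 312.57°, 23.11°.
Largest gap = 312.57° ⇒ minimal covering band is its complement: 360° − 312.57° = 47.43°.
Band runs from +160.54° eastward to -152.03°, crossing the antimeridian.

47.43°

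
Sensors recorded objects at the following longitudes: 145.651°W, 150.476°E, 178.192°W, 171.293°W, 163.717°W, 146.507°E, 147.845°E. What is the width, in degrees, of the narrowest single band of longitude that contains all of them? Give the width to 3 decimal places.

Sort the longitudes: -178.192°, -171.293°, -163.717°, -145.651°, +146.507°, +147.845°, +150.476°.
Eastward gaps between consecutive values (wrapping around): 6.899°, 7.576°, 18.066°, 292.158°, 1.338°, 2.631°, 31.332°.
Largest gap = 292.158° ⇒ minimal covering band is its complement: 360° − 292.158° = 67.842°.
Band runs from +146.507° eastward to -145.651°, crossing the antimeridian.

67.842°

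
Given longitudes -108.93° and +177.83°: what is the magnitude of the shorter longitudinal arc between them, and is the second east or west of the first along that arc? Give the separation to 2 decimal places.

Raw difference: 177.83 − -108.93 = 286.76°.
Normalise into (−180°, 180°]: 286.76° − 360° = -73.24°.
Negative ⇒ the second point lies to the west; separation 73.24°.

73.24° west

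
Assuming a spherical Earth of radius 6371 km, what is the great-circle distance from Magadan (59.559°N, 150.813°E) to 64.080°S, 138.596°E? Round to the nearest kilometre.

Δλ = 138.596 − 150.813 = -12.217°.
Δφ = -64.080 − 59.559 = -123.639°.
a = sin²(Δφ/2) + cos φ₁ · cos φ₂ · sin²(Δλ/2) = 0.779487.
c = 2·atan2(√a, √(1−a)) = 2.16394 rad → d = 6371·c ≈ 13786.49 km.

13786 km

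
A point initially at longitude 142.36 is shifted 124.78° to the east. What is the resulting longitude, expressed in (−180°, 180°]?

-92.86°

Start at +142.36°; shift +124.78° → +267.14°.
+267.14° lies outside (−180°, 180°]; subtract 360° → -92.86°.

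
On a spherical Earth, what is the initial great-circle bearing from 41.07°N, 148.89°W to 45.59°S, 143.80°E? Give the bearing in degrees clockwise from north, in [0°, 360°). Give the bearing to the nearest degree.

222°

Δλ = 143.80 − -148.89 = 292.69°; wrapped into (−180°, 180°]: -67.31°.
θ = atan2( sin Δλ · cos φ₂ , cos φ₁ · sin φ₂ − sin φ₁ · cos φ₂ · cos Δλ )
  = atan2(-0.64563, -0.71590) = -137.955° → normalised to [0°, 360°): 222.045°.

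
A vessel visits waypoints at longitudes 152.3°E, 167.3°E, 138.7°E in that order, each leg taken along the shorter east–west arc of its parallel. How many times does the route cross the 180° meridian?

Leg 1: +152.3° → +167.3°, shortest Δλ = 15.0° (east) — does not cross 180°.
Leg 2: +167.3° → +138.7°, shortest Δλ = -28.6° (west) — does not cross 180°.
Total crossings: 0.

0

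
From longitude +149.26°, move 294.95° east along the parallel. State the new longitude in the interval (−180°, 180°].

Start at +149.26°; shift +294.95° → +444.21°.
+444.21° lies outside (−180°, 180°]; subtract 360° → +84.21°.

+84.21°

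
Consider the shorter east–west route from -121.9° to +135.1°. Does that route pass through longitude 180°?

Yes

Naïve |135.1 − -121.9| = 257.0° > 180°, so the shorter arc goes the other way round — across 180°.
Signed shortest Δλ = ((135.1 − -121.9 + 180) mod 360) − 180 = -103.0°.
Going west by 103.0° from -121.9° passes through 180° before reaching +135.1°.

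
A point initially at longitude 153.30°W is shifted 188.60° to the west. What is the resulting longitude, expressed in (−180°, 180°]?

Start at -153.30°; shift −188.60° → -341.90°.
-341.90° lies outside (−180°, 180°]; add 360° → +18.10°.

18.10°E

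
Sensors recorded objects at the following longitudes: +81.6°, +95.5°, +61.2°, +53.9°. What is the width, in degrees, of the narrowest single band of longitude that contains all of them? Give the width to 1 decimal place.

41.6°

Sort the longitudes: +53.9°, +61.2°, +81.6°, +95.5°.
Eastward gaps between consecutive values (wrapping around): 7.3°, 20.4°, 13.9°, 318.4°.
Largest gap = 318.4° ⇒ minimal covering band is its complement: 360° − 318.4° = 41.6°.
Band runs from +53.9° eastward to +95.5°.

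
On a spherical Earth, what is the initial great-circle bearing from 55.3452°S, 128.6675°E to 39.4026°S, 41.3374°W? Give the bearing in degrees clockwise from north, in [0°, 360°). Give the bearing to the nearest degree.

188°

Δλ = -41.3374 − 128.6675 = -170.0049°.
θ = atan2( sin Δλ · cos φ₂ , cos φ₁ · sin φ₂ − sin φ₁ · cos φ₂ · cos Δλ )
  = atan2(-0.13411, -0.98692) = -172.261° → normalised to [0°, 360°): 187.739°.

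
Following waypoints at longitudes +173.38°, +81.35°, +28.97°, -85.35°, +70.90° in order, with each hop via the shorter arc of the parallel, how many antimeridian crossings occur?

Leg 1: +173.38° → +81.35°, shortest Δλ = -92.03° (west) — does not cross 180°.
Leg 2: +81.35° → +28.97°, shortest Δλ = -52.38° (west) — does not cross 180°.
Leg 3: +28.97° → -85.35°, shortest Δλ = -114.32° (west) — does not cross 180°.
Leg 4: -85.35° → +70.90°, shortest Δλ = 156.25° (east) — does not cross 180°.
Total crossings: 0.

0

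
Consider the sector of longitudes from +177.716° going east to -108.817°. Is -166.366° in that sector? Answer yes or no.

Band width going east from +177.716° to -108.817°: ((-108.817 − 177.716) mod 360) = 73.467°.
Offset of -166.366° east of the west edge: ((-166.366 − 177.716) mod 360) = 15.918°.
15.918° ≤ 73.467° ⇒ inside.

Yes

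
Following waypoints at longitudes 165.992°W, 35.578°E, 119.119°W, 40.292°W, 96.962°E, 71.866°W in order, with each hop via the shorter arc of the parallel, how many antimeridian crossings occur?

1

Leg 1: -165.992° → +35.578°, shortest Δλ = -158.43° (west) — crosses 180°.
Leg 2: +35.578° → -119.119°, shortest Δλ = -154.697° (west) — does not cross 180°.
Leg 3: -119.119° → -40.292°, shortest Δλ = 78.827° (east) — does not cross 180°.
Leg 4: -40.292° → +96.962°, shortest Δλ = 137.254° (east) — does not cross 180°.
Leg 5: +96.962° → -71.866°, shortest Δλ = -168.828° (west) — does not cross 180°.
Total crossings: 1.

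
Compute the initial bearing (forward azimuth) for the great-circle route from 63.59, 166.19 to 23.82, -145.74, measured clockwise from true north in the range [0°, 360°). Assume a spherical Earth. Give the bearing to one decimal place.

118.4°

Δλ = -145.74 − 166.19 = -311.93°; wrapped into (−180°, 180°]: 48.07°.
θ = atan2( sin Δλ · cos φ₂ , cos φ₁ · sin φ₂ − sin φ₁ · cos φ₂ · cos Δλ )
  = atan2(0.68059, -0.36787) = 118.392° → normalised to [0°, 360°): 118.392°.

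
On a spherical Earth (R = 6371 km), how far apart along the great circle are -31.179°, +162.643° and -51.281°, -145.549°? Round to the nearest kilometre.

Δλ = -145.549 − 162.643 = -308.192°; wrapped into (−180°, 180°]: 51.808°.
Δφ = -51.281 − -31.179 = -20.102°.
a = sin²(Δφ/2) + cos φ₁ · cos φ₂ · sin²(Δλ/2) = 0.132593.
c = 2·atan2(√a, √(1−a)) = 0.74540 rad → d = 6371·c ≈ 4748.96 km.

4749 km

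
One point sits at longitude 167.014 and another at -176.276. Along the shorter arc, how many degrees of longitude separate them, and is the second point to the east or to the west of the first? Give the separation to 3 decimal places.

16.710° east

Raw difference: -176.276 − 167.014 = -343.29°.
Normalise into (−180°, 180°]: -343.29° + 360° = 16.71°.
Positive ⇒ the second point lies to the east; separation 16.710°.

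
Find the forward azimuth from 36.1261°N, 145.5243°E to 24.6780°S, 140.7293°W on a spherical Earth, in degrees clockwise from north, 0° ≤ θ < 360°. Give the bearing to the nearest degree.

Δλ = -140.7293 − 145.5243 = -286.2536°; wrapped into (−180°, 180°]: 73.7464°.
θ = atan2( sin Δλ · cos φ₂ , cos φ₁ · sin φ₂ − sin φ₁ · cos φ₂ · cos Δλ )
  = atan2(0.87235, -0.48718) = 119.182° → normalised to [0°, 360°): 119.182°.

119°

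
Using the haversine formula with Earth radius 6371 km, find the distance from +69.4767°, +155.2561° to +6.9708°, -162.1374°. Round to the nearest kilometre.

7594 km

Δλ = -162.1374 − 155.2561 = -317.3935°; wrapped into (−180°, 180°]: 42.6065°.
Δφ = 6.9708 − 69.4767 = -62.5059°.
a = sin²(Δφ/2) + cos φ₁ · cos φ₂ · sin²(Δλ/2) = 0.315103.
c = 2·atan2(√a, √(1−a)) = 1.19201 rad → d = 6371·c ≈ 7594.30 km.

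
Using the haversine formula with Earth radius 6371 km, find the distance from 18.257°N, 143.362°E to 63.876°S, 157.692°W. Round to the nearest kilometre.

Δλ = -157.692 − 143.362 = -301.054°; wrapped into (−180°, 180°]: 58.946°.
Δφ = -63.876 − 18.257 = -82.133°.
a = sin²(Δφ/2) + cos φ₁ · cos φ₂ · sin²(Δλ/2) = 0.532788.
c = 2·atan2(√a, √(1−a)) = 1.63642 rad → d = 6371·c ≈ 10425.62 km.

10426 km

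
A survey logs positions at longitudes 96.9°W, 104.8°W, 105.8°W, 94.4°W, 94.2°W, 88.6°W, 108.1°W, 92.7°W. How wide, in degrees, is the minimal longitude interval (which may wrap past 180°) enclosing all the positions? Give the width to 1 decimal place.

19.5°

Sort the longitudes: -108.1°, -105.8°, -104.8°, -96.9°, -94.4°, -94.2°, -92.7°, -88.6°.
Eastward gaps between consecutive values (wrapping around): 2.3°, 1.0°, 7.9°, 2.5°, 0.2°, 1.5°, 4.1°, 340.5°.
Largest gap = 340.5° ⇒ minimal covering band is its complement: 360° − 340.5° = 19.5°.
Band runs from -108.1° eastward to -88.6°.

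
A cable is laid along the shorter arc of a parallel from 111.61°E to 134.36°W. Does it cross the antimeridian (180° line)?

Yes

Naïve |-134.36 − 111.61| = 245.97° > 180°, so the shorter arc goes the other way round — across 180°.
Signed shortest Δλ = ((-134.36 − 111.61 + 180) mod 360) − 180 = 114.03°.
Going east by 114.03° from +111.61° passes through 180° before reaching -134.36°.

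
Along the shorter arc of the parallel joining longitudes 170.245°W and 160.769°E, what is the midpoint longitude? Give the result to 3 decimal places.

Signed shortest Δλ from -170.245° to +160.769° is -28.986°.
Midpoint longitude = -170.245° + (-28.986°)/2 = -170.245° − 14.493° = -184.738°.
Normalise into (−180°, 180°]: +175.262°.
(The naïve average (-170.245 + +160.769)/2 = -4.738° is on the wrong side of the globe.)

175.262°E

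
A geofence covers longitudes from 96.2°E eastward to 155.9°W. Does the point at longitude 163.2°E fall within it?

Yes

Band width going east from +96.2° to -155.9°: ((-155.9 − 96.2) mod 360) = 107.9°.
Offset of +163.2° east of the west edge: ((163.2 − 96.2) mod 360) = 67.0°.
67.0° ≤ 107.9° ⇒ inside.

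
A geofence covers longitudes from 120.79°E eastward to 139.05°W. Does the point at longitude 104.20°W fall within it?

Band width going east from +120.79° to -139.05°: ((-139.05 − 120.79) mod 360) = 100.16°.
Offset of -104.20° east of the west edge: ((-104.20 − 120.79) mod 360) = 135.01°.
135.01° > 100.16° ⇒ outside.

No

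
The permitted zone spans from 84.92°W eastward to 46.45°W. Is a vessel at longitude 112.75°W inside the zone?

Band width going east from -84.92° to -46.45°: ((-46.45 − -84.92) mod 360) = 38.47°.
Offset of -112.75° east of the west edge: ((-112.75 − -84.92) mod 360) = 332.17°.
332.17° > 38.47° ⇒ outside.

No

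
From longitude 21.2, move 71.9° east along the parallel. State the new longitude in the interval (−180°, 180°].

Start at +21.2°; shift +71.9° → +93.1°.
+93.1° already lies in (−180°, 180°].

+93.1°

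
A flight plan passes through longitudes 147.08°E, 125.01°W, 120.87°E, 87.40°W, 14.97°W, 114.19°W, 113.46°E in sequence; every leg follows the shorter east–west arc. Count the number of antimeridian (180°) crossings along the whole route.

Leg 1: +147.08° → -125.01°, shortest Δλ = 87.91° (east) — crosses 180°.
Leg 2: -125.01° → +120.87°, shortest Δλ = -114.12° (west) — crosses 180°.
Leg 3: +120.87° → -87.40°, shortest Δλ = 151.73° (east) — crosses 180°.
Leg 4: -87.40° → -14.97°, shortest Δλ = 72.43° (east) — does not cross 180°.
Leg 5: -14.97° → -114.19°, shortest Δλ = -99.22° (west) — does not cross 180°.
Leg 6: -114.19° → +113.46°, shortest Δλ = -132.35° (west) — crosses 180°.
Total crossings: 4.

4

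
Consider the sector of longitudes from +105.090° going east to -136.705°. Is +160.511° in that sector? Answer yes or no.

Yes

Band width going east from +105.090° to -136.705°: ((-136.705 − 105.090) mod 360) = 118.205°.
Offset of +160.511° east of the west edge: ((160.511 − 105.090) mod 360) = 55.421°.
55.421° ≤ 118.205° ⇒ inside.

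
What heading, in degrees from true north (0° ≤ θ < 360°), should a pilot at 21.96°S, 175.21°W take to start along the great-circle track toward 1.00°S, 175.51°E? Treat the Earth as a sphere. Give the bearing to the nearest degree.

Δλ = 175.51 − -175.21 = 350.72°; wrapped into (−180°, 180°]: -9.28°.
θ = atan2( sin Δλ · cos φ₂ , cos φ₁ · sin φ₂ − sin φ₁ · cos φ₂ · cos Δλ )
  = atan2(-0.16123, 0.35282) = -24.560° → normalised to [0°, 360°): 335.440°.

335°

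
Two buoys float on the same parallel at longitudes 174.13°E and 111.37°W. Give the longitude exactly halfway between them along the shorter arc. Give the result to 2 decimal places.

Signed shortest Δλ from +174.13° to -111.37° is +74.50°.
Midpoint longitude = +174.13° + (+74.50°)/2 = +174.13° + 37.25° = +211.38°.
Normalise into (−180°, 180°]: -148.62°.
(The naïve average (+174.13 + -111.37)/2 = 31.38° is on the wrong side of the globe.)

148.62°W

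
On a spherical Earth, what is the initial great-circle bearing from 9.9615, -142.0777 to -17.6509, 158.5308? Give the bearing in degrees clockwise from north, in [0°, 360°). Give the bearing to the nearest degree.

245°

Δλ = 158.5308 − -142.0777 = 300.6085°; wrapped into (−180°, 180°]: -59.3915°.
θ = atan2( sin Δλ · cos φ₂ , cos φ₁ · sin φ₂ − sin φ₁ · cos φ₂ · cos Δλ )
  = atan2(-0.82015, -0.38258) = -115.008° → normalised to [0°, 360°): 244.992°.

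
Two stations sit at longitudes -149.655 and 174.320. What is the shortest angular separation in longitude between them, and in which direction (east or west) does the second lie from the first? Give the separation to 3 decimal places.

36.025° west

Raw difference: 174.320 − -149.655 = 323.975°.
Normalise into (−180°, 180°]: 323.975° − 360° = -36.025°.
Negative ⇒ the second point lies to the west; separation 36.025°.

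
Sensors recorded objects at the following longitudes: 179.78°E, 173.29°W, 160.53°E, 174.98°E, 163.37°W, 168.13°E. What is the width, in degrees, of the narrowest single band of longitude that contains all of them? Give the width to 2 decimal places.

Sort the longitudes: -173.29°, -163.37°, +160.53°, +168.13°, +174.98°, +179.78°.
Eastward gaps between consecutive values (wrapping around): 9.92°, 323.90°, 7.60°, 6.85°, 4.80°, 6.93°.
Largest gap = 323.90° ⇒ minimal covering band is its complement: 360° − 323.90° = 36.10°.
Band runs from +160.53° eastward to -163.37°, crossing the antimeridian.

36.10°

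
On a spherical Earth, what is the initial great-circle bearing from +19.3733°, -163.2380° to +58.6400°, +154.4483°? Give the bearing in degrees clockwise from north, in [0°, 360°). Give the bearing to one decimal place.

Δλ = 154.4483 − -163.2380 = 317.6863°; wrapped into (−180°, 180°]: -42.3137°.
θ = atan2( sin Δλ · cos φ₂ , cos φ₁ · sin φ₂ − sin φ₁ · cos φ₂ · cos Δλ )
  = atan2(-0.35034, 0.67791) = -27.330° → normalised to [0°, 360°): 332.670°.

332.7°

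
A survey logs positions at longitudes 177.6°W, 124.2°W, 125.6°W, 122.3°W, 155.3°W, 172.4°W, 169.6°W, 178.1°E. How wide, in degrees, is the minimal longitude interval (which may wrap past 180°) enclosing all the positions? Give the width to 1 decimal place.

Sort the longitudes: -177.6°, -172.4°, -169.6°, -155.3°, -125.6°, -124.2°, -122.3°, +178.1°.
Eastward gaps between consecutive values (wrapping around): 5.2°, 2.8°, 14.3°, 29.7°, 1.4°, 1.9°, 300.4°, 4.3°.
Largest gap = 300.4° ⇒ minimal covering band is its complement: 360° − 300.4° = 59.6°.
Band runs from +178.1° eastward to -122.3°, crossing the antimeridian.

59.6°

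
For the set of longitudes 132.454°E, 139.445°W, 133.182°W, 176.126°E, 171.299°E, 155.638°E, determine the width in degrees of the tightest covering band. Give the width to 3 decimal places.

Sort the longitudes: -139.445°, -133.182°, +132.454°, +155.638°, +171.299°, +176.126°.
Eastward gaps between consecutive values (wrapping around): 6.263°, 265.636°, 23.184°, 15.661°, 4.827°, 44.429°.
Largest gap = 265.636° ⇒ minimal covering band is its complement: 360° − 265.636° = 94.364°.
Band runs from +132.454° eastward to -133.182°, crossing the antimeridian.

94.364°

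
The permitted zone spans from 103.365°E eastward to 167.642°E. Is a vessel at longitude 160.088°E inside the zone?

Band width going east from +103.365° to +167.642°: ((167.642 − 103.365) mod 360) = 64.277°.
Offset of +160.088° east of the west edge: ((160.088 − 103.365) mod 360) = 56.723°.
56.723° ≤ 64.277° ⇒ inside.

Yes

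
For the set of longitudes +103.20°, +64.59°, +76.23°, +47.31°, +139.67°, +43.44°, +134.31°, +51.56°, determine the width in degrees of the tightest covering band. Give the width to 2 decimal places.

96.23°

Sort the longitudes: +43.44°, +47.31°, +51.56°, +64.59°, +76.23°, +103.20°, +134.31°, +139.67°.
Eastward gaps between consecutive values (wrapping around): 3.87°, 4.25°, 13.03°, 11.64°, 26.97°, 31.11°, 5.36°, 263.77°.
Largest gap = 263.77° ⇒ minimal covering band is its complement: 360° − 263.77° = 96.23°.
Band runs from +43.44° eastward to +139.67°.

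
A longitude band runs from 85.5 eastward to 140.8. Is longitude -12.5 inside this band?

No

Band width going east from +85.5° to +140.8°: ((140.8 − 85.5) mod 360) = 55.3°.
Offset of -12.5° east of the west edge: ((-12.5 − 85.5) mod 360) = 262.0°.
262.0° > 55.3° ⇒ outside.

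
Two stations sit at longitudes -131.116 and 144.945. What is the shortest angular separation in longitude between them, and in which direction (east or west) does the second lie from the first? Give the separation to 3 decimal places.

Raw difference: 144.945 − -131.116 = 276.061°.
Normalise into (−180°, 180°]: 276.061° − 360° = -83.939°.
Negative ⇒ the second point lies to the west; separation 83.939°.

83.939° west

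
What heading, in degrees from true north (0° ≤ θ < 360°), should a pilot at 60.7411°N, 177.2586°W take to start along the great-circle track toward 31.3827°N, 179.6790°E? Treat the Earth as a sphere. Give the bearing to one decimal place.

185.3°

Δλ = 179.6790 − -177.2586 = 356.9376°; wrapped into (−180°, 180°]: -3.0624°.
θ = atan2( sin Δλ · cos φ₂ , cos φ₁ · sin φ₂ − sin φ₁ · cos φ₂ · cos Δλ )
  = atan2(-0.04561, -0.48921) = -174.674° → normalised to [0°, 360°): 185.326°.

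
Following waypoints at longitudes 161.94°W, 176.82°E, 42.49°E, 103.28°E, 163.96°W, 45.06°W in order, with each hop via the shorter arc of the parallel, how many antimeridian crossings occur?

Leg 1: -161.94° → +176.82°, shortest Δλ = -21.24° (west) — crosses 180°.
Leg 2: +176.82° → +42.49°, shortest Δλ = -134.33° (west) — does not cross 180°.
Leg 3: +42.49° → +103.28°, shortest Δλ = 60.79° (east) — does not cross 180°.
Leg 4: +103.28° → -163.96°, shortest Δλ = 92.76° (east) — crosses 180°.
Leg 5: -163.96° → -45.06°, shortest Δλ = 118.9° (east) — does not cross 180°.
Total crossings: 2.

2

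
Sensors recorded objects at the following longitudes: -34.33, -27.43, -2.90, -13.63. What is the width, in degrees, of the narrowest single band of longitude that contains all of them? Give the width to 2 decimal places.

31.43°

Sort the longitudes: -34.33°, -27.43°, -13.63°, -2.90°.
Eastward gaps between consecutive values (wrapping around): 6.90°, 13.80°, 10.73°, 328.57°.
Largest gap = 328.57° ⇒ minimal covering band is its complement: 360° − 328.57° = 31.43°.
Band runs from -34.33° eastward to -2.90°.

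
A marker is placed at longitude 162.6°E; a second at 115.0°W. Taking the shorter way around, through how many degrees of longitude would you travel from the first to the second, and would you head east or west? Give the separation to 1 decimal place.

Raw difference: -115.0 − 162.6 = -277.6°.
Normalise into (−180°, 180°]: -277.6° + 360° = 82.4°.
Positive ⇒ the second point lies to the east; separation 82.4°.

82.4° east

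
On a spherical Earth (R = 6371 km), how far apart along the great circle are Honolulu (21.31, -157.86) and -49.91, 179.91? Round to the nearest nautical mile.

4437 nmi

Δλ = 179.91 − -157.86 = 337.77°; wrapped into (−180°, 180°]: -22.23°.
Δφ = -49.91 − 21.31 = -71.22°.
a = sin²(Δφ/2) + cos φ₁ · cos φ₂ · sin²(Δλ/2) = 0.361329.
c = 2·atan2(√a, √(1−a)) = 1.28977 rad → d = 6371·c ≈ 8217.12 km ≈ 4436.89 nmi.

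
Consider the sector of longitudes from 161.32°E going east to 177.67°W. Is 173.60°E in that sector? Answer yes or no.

Yes

Band width going east from +161.32° to -177.67°: ((-177.67 − 161.32) mod 360) = 21.01°.
Offset of +173.60° east of the west edge: ((173.60 − 161.32) mod 360) = 12.28°.
12.28° ≤ 21.01° ⇒ inside.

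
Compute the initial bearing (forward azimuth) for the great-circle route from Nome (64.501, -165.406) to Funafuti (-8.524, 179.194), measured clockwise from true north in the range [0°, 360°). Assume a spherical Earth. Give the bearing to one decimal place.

195.9°

Δλ = 179.194 − -165.406 = 344.600°; wrapped into (−180°, 180°]: -15.400°.
θ = atan2( sin Δλ · cos φ₂ , cos φ₁ · sin φ₂ − sin φ₁ · cos φ₂ · cos Δλ )
  = atan2(-0.26262, -0.92438) = -164.140° → normalised to [0°, 360°): 195.860°.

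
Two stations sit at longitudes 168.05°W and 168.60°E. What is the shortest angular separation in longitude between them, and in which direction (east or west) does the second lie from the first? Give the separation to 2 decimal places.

Raw difference: 168.60 − -168.05 = 336.65°.
Normalise into (−180°, 180°]: 336.65° − 360° = -23.35°.
Negative ⇒ the second point lies to the west; separation 23.35°.

23.35° west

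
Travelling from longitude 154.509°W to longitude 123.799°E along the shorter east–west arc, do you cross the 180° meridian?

Yes

Naïve |123.799 − -154.509| = 278.308° > 180°, so the shorter arc goes the other way round — across 180°.
Signed shortest Δλ = ((123.799 − -154.509 + 180) mod 360) − 180 = -81.692°.
Going west by 81.692° from -154.509° passes through 180° before reaching +123.799°.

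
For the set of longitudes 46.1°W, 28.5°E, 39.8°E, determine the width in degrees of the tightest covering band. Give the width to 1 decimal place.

85.9°

Sort the longitudes: -46.1°, +28.5°, +39.8°.
Eastward gaps between consecutive values (wrapping around): 74.6°, 11.3°, 274.1°.
Largest gap = 274.1° ⇒ minimal covering band is its complement: 360° − 274.1° = 85.9°.
Band runs from -46.1° eastward to +39.8°.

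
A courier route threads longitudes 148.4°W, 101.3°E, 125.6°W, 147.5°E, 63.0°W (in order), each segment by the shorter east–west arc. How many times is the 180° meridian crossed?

Leg 1: -148.4° → +101.3°, shortest Δλ = -110.3° (west) — crosses 180°.
Leg 2: +101.3° → -125.6°, shortest Δλ = 133.1° (east) — crosses 180°.
Leg 3: -125.6° → +147.5°, shortest Δλ = -86.9° (west) — crosses 180°.
Leg 4: +147.5° → -63.0°, shortest Δλ = 149.5° (east) — crosses 180°.
Total crossings: 4.

4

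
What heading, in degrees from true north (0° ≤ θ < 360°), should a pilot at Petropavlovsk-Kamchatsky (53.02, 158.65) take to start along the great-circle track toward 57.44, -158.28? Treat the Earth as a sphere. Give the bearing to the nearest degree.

62°

Δλ = -158.28 − 158.65 = -316.93°; wrapped into (−180°, 180°]: 43.07°.
θ = atan2( sin Δλ · cos φ₂ , cos φ₁ · sin φ₂ − sin φ₁ · cos φ₂ · cos Δλ )
  = atan2(0.36752, 0.19292) = 62.304° → normalised to [0°, 360°): 62.304°.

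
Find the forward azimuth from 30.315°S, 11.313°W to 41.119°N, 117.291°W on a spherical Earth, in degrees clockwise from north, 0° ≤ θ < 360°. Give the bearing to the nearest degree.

303°

Δλ = -117.291 − -11.313 = -105.978°.
θ = atan2( sin Δλ · cos φ₂ , cos φ₁ · sin φ₂ − sin φ₁ · cos φ₂ · cos Δλ )
  = atan2(-0.72424, 0.46303) = -57.408° → normalised to [0°, 360°): 302.592°.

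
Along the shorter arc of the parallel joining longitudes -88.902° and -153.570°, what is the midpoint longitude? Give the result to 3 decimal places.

Signed shortest Δλ from -88.902° to -153.570° is -64.668°.
Midpoint longitude = -88.902° + (-64.668°)/2 = -88.902° − 32.334° = -121.236°.

-121.236°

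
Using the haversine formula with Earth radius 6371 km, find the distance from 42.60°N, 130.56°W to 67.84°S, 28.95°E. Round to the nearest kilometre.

16957 km

Δλ = 28.95 − -130.56 = 159.51°.
Δφ = -67.84 − 42.60 = -110.44°.
a = sin²(Δφ/2) + cos φ₁ · cos φ₂ · sin²(Δλ/2) = 0.943482.
c = 2·atan2(√a, √(1−a)) = 2.66152 rad → d = 6371·c ≈ 16956.57 km.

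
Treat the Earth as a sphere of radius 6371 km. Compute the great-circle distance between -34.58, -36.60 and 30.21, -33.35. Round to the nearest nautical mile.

Δλ = -33.35 − -36.60 = 3.25°.
Δφ = 30.21 − -34.58 = 64.79°.
a = sin²(Δφ/2) + cos φ₁ · cos φ₂ · sin²(Δλ/2) = 0.287604.
c = 2·atan2(√a, √(1−a)) = 1.13206 rad → d = 6371·c ≈ 7212.38 km ≈ 3894.37 nmi.

3894 nmi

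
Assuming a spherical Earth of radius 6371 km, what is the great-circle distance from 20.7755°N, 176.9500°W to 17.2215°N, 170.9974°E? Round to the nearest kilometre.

Δλ = 170.9974 − -176.9500 = 347.9474°; wrapped into (−180°, 180°]: -12.0526°.
Δφ = 17.2215 − 20.7755 = -3.5540°.
a = sin²(Δφ/2) + cos φ₁ · cos φ₂ · sin²(Δλ/2) = 0.010805.
c = 2·atan2(√a, √(1−a)) = 0.20827 rad → d = 6371·c ≈ 1326.88 km.

1327 km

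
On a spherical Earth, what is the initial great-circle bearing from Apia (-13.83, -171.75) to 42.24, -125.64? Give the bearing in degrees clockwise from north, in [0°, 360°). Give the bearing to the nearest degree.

Δλ = -125.64 − -171.75 = 46.11°.
θ = atan2( sin Δλ · cos φ₂ , cos φ₁ · sin φ₂ − sin φ₁ · cos φ₂ · cos Δλ )
  = atan2(0.53354, 0.77544) = 34.530° → normalised to [0°, 360°): 34.530°.

35°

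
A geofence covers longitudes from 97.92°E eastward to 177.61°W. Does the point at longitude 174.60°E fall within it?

Band width going east from +97.92° to -177.61°: ((-177.61 − 97.92) mod 360) = 84.47°.
Offset of +174.60° east of the west edge: ((174.60 − 97.92) mod 360) = 76.68°.
76.68° ≤ 84.47° ⇒ inside.

Yes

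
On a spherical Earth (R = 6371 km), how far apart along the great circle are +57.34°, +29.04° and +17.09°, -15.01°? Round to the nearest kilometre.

Δλ = -15.01 − 29.04 = -44.05°.
Δφ = 17.09 − 57.34 = -40.25°.
a = sin²(Δφ/2) + cos φ₁ · cos φ₂ · sin²(Δλ/2) = 0.190926.
c = 2·atan2(√a, √(1−a)) = 0.90441 rad → d = 6371·c ≈ 5762.00 km.

5762 km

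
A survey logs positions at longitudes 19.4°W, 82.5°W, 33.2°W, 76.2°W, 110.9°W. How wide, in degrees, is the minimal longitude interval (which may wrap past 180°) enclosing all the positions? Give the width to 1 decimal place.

91.5°

Sort the longitudes: -110.9°, -82.5°, -76.2°, -33.2°, -19.4°.
Eastward gaps between consecutive values (wrapping around): 28.4°, 6.3°, 43.0°, 13.8°, 268.5°.
Largest gap = 268.5° ⇒ minimal covering band is its complement: 360° − 268.5° = 91.5°.
Band runs from -110.9° eastward to -19.4°.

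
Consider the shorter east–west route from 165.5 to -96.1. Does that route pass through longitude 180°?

Yes

Naïve |-96.1 − 165.5| = 261.6° > 180°, so the shorter arc goes the other way round — across 180°.
Signed shortest Δλ = ((-96.1 − 165.5 + 180) mod 360) − 180 = 98.4°.
Going east by 98.4° from +165.5° passes through 180° before reaching -96.1°.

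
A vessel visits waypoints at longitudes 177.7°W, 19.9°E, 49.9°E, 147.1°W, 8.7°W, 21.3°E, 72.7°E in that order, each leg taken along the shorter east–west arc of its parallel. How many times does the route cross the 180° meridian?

2

Leg 1: -177.7° → +19.9°, shortest Δλ = -162.4° (west) — crosses 180°.
Leg 2: +19.9° → +49.9°, shortest Δλ = 30.0° (east) — does not cross 180°.
Leg 3: +49.9° → -147.1°, shortest Δλ = 163.0° (east) — crosses 180°.
Leg 4: -147.1° → -8.7°, shortest Δλ = 138.4° (east) — does not cross 180°.
Leg 5: -8.7° → +21.3°, shortest Δλ = 30.0° (east) — does not cross 180°.
Leg 6: +21.3° → +72.7°, shortest Δλ = 51.4° (east) — does not cross 180°.
Total crossings: 2.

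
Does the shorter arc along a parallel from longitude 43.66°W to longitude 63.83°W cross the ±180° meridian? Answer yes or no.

No

Signed shortest Δλ = ((-63.83 − -43.66 + 180) mod 360) − 180 = -20.17°.
Going west by 20.17° from -43.66° reaches -63.83° without touching 180°.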